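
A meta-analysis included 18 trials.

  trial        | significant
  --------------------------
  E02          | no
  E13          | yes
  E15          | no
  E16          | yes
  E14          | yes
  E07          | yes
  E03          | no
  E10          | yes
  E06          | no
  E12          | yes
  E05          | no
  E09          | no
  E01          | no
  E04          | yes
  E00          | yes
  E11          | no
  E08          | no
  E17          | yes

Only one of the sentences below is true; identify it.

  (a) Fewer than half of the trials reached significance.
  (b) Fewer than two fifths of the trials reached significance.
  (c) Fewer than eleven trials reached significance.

|A| = 18, |A ∩ B| = 9, |A ∖ B| = 9.
(a) requires |A ∩ B| < |A ∖ B|: false.
(b) requires |A ∩ B| / |A| < 2/5: false.
(c) requires |A ∩ B| < 11: true.

(c)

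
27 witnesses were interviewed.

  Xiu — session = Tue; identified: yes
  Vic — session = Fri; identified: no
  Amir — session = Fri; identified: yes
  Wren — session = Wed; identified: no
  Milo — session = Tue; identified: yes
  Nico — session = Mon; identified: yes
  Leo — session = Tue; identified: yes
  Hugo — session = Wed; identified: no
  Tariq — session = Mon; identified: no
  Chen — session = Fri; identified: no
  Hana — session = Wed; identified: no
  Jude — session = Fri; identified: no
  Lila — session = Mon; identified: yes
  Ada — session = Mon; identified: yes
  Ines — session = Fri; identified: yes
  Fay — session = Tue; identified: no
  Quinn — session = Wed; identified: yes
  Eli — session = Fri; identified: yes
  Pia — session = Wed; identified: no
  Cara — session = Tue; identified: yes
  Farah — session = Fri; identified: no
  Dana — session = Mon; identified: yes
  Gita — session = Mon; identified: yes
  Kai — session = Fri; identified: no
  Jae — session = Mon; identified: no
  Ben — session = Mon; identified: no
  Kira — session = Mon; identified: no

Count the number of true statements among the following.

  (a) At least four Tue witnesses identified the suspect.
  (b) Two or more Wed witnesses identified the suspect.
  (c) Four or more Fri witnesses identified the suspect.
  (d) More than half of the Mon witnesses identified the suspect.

2

(a) Tue: |A| = 5, |A ∩ B| = 4; needs |A ∩ B| ≥ 4 — true.
(b) Wed: |A| = 5, |A ∩ B| = 1; needs |A ∩ B| ≥ 2 — false.
(c) Fri: |A| = 8, |A ∩ B| = 3; needs |A ∩ B| ≥ 4 — false.
(d) Mon: |A| = 9, |A ∩ B| = 5; needs |A ∩ B| > |A ∖ B| — true.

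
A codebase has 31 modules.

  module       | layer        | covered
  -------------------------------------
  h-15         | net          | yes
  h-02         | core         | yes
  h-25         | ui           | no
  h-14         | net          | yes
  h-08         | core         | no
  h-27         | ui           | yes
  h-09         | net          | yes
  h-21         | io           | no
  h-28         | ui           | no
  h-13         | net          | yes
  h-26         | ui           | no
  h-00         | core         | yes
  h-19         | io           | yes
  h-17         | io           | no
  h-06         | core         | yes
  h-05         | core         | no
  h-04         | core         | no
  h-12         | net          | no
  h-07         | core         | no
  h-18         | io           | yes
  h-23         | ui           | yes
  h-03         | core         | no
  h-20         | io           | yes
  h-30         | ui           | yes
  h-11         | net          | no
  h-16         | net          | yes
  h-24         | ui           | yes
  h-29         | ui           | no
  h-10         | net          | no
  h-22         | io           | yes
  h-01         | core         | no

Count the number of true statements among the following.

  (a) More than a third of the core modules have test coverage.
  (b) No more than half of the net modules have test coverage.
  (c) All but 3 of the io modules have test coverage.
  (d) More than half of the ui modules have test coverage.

(a) core: |A| = 9, |A ∩ B| = 3; needs |A ∩ B| / |A| > 1/3 — false.
(b) net: |A| = 8, |A ∩ B| = 5; needs |A ∩ B| ≤ |A ∖ B| — false.
(c) io: |A| = 6, |A ∩ B| = 4; needs |A ∖ B| = 3 — false.
(d) ui: |A| = 8, |A ∩ B| = 4; needs |A ∩ B| > |A ∖ B| — false.

0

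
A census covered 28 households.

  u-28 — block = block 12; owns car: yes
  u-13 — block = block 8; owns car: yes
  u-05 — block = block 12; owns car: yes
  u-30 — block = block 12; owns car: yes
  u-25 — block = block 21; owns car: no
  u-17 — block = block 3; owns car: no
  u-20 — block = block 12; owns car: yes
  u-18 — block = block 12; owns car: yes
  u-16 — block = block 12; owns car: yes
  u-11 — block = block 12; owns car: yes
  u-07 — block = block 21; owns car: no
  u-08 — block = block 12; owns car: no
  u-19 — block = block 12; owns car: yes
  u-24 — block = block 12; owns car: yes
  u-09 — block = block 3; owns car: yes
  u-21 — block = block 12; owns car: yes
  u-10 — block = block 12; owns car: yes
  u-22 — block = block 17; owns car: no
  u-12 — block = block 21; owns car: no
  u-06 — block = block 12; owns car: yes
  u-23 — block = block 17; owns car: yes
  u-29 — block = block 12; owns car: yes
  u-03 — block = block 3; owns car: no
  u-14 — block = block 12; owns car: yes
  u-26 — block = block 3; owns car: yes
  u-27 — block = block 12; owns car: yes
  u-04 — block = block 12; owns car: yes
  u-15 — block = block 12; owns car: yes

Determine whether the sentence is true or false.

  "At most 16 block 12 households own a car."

False

The determiner here denotes the relation: |A ∩ B| ≤ 16.
|A| = 18, |A ∩ B| = 17, |A ∖ B| = 1.
|A ∩ B| = 17, so the statement is false.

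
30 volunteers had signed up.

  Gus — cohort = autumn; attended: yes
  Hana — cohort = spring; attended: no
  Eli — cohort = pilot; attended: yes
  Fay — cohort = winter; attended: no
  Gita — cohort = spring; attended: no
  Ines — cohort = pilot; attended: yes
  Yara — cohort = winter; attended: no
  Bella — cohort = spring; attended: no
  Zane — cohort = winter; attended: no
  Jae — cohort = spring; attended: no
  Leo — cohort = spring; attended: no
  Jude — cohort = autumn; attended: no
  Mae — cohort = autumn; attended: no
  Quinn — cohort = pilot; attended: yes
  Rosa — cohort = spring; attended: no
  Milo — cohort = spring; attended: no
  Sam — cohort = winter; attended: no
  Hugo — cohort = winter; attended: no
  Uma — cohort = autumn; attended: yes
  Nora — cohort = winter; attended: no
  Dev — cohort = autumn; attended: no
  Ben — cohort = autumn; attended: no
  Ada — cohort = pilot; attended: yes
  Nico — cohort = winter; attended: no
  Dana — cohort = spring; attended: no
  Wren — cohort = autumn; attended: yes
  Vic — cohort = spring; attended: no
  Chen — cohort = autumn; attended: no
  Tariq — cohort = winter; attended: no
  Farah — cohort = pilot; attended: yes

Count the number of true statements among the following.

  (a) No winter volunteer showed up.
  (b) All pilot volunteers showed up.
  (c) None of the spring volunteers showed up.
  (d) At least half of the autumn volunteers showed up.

3

(a) winter: |A| = 8, |A ∩ B| = 0; needs A ∩ B = ∅ (|A ∩ B| = 0) — true.
(b) pilot: |A| = 5, |A ∩ B| = 5; needs A ⊆ B, i.e. every element of A is in B (|A ∖ B| = 0) — true.
(c) spring: |A| = 9, |A ∩ B| = 0; needs A ∩ B = ∅ (|A ∩ B| = 0) — true.
(d) autumn: |A| = 8, |A ∩ B| = 3; needs |A ∩ B| ≥ |A ∖ B| — false.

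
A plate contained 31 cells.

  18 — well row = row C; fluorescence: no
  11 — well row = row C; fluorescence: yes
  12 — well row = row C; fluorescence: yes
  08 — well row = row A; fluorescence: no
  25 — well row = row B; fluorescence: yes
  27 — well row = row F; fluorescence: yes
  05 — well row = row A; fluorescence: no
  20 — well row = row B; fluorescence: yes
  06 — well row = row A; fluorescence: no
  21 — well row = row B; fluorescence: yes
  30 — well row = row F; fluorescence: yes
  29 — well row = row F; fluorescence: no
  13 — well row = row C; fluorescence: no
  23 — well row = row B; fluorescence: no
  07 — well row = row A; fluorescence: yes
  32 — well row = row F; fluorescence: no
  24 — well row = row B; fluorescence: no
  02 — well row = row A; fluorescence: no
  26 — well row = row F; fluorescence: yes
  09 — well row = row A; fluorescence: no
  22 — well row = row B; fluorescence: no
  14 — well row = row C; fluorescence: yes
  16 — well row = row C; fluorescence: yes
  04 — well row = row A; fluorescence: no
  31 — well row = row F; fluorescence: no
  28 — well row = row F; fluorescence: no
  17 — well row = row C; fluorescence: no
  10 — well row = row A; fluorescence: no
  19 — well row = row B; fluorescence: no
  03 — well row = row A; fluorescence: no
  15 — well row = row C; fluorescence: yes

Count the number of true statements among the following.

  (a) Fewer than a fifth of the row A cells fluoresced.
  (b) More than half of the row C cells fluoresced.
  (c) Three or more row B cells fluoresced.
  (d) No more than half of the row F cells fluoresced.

4

(a) row A: |A| = 9, |A ∩ B| = 1; needs |A ∩ B| / |A| < 1/5 — true.
(b) row C: |A| = 8, |A ∩ B| = 5; needs |A ∩ B| > |A ∖ B| — true.
(c) row B: |A| = 7, |A ∩ B| = 3; needs |A ∩ B| ≥ 3 — true.
(d) row F: |A| = 7, |A ∩ B| = 3; needs |A ∩ B| ≤ |A ∖ B| — true.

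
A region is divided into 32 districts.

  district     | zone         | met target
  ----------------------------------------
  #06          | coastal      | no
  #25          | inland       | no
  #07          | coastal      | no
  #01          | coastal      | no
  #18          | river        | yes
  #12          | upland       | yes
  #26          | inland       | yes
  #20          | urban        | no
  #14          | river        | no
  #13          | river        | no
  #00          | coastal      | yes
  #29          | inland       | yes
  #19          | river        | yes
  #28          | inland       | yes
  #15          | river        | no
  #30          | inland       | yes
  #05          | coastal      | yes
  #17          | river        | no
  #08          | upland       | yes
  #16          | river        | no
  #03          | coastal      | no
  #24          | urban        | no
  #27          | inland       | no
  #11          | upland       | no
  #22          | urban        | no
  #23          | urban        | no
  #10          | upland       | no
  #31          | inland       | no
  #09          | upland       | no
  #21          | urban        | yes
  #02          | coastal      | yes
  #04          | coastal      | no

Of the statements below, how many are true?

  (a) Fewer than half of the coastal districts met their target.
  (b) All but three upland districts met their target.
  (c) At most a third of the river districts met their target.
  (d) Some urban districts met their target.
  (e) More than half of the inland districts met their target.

(a) coastal: |A| = 8, |A ∩ B| = 3; needs |A ∩ B| < |A ∖ B| — true.
(b) upland: |A| = 5, |A ∩ B| = 2; needs |A ∖ B| = 3 — true.
(c) river: |A| = 7, |A ∩ B| = 2; needs |A ∩ B| / |A| ≤ 1/3 — true.
(d) urban: |A| = 5, |A ∩ B| = 1; needs A ∩ B ≠ ∅ (|A ∩ B| ≥ 1) — true.
(e) inland: |A| = 7, |A ∩ B| = 4; needs |A ∩ B| > |A ∖ B| — true.

5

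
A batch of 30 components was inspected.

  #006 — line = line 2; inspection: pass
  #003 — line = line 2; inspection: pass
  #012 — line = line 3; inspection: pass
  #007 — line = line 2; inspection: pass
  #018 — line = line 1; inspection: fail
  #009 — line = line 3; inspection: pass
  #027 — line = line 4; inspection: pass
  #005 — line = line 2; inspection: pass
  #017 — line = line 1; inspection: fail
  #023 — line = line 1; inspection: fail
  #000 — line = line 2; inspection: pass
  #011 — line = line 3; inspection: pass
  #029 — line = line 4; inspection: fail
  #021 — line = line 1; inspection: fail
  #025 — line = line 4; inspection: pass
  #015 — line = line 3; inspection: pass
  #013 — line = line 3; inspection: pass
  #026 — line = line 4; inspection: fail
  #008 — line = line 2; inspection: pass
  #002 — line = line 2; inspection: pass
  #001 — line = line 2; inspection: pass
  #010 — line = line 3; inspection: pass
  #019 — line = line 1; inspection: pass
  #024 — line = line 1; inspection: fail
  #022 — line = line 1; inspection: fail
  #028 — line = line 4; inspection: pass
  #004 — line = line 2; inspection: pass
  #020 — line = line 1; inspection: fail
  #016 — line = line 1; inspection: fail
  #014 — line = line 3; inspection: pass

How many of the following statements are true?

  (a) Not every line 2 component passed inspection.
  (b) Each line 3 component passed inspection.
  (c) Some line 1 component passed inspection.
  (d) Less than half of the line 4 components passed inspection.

2

(a) line 2: |A| = 9, |A ∩ B| = 9; needs A ⊄ B (|A ∖ B| ≥ 1) — false.
(b) line 3: |A| = 7, |A ∩ B| = 7; needs A ⊆ B, i.e. every element of A is in B (|A ∖ B| = 0) — true.
(c) line 1: |A| = 9, |A ∩ B| = 1; needs A ∩ B ≠ ∅ (|A ∩ B| ≥ 1) — true.
(d) line 4: |A| = 5, |A ∩ B| = 3; needs |A ∩ B| < |A ∖ B| — false.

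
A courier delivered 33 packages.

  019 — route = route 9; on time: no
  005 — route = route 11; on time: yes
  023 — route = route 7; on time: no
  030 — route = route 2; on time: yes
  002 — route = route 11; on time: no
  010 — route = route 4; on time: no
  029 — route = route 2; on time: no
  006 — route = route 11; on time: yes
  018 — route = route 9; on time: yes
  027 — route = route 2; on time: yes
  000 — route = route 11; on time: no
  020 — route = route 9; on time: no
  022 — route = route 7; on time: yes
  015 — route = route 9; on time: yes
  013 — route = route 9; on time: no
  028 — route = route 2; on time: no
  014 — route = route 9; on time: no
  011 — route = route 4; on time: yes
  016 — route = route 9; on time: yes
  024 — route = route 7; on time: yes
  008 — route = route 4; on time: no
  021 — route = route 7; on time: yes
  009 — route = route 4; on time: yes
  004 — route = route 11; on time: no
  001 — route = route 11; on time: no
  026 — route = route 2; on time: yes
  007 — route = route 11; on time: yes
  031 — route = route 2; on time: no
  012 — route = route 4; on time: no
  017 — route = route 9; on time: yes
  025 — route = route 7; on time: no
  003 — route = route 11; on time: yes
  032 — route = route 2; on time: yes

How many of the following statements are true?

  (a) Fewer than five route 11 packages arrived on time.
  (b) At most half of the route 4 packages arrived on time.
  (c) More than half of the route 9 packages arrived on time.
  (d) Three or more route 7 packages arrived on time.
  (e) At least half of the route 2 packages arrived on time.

(a) route 11: |A| = 8, |A ∩ B| = 4; needs |A ∩ B| < 5 — true.
(b) route 4: |A| = 5, |A ∩ B| = 2; needs |A ∩ B| ≤ |A ∖ B| — true.
(c) route 9: |A| = 8, |A ∩ B| = 4; needs |A ∩ B| > |A ∖ B| — false.
(d) route 7: |A| = 5, |A ∩ B| = 3; needs |A ∩ B| ≥ 3 — true.
(e) route 2: |A| = 7, |A ∩ B| = 4; needs |A ∩ B| ≥ |A ∖ B| — true.

4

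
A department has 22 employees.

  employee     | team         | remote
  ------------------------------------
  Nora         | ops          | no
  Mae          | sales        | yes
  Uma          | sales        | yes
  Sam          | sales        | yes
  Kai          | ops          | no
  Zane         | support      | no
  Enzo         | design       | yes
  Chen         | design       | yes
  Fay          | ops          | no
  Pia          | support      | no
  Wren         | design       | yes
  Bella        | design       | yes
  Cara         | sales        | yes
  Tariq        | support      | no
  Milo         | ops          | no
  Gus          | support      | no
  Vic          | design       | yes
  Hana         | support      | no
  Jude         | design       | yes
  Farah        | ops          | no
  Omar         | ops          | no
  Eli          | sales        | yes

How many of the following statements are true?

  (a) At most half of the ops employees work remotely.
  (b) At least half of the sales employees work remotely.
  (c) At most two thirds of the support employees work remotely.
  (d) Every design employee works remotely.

4

(a) ops: |A| = 6, |A ∩ B| = 0; needs |A ∩ B| ≤ |A ∖ B| — true.
(b) sales: |A| = 5, |A ∩ B| = 5; needs |A ∩ B| ≥ |A ∖ B| — true.
(c) support: |A| = 5, |A ∩ B| = 0; needs |A ∩ B| / |A| ≤ 2/3 — true.
(d) design: |A| = 6, |A ∩ B| = 6; needs A ⊆ B, i.e. every element of A is in B (|A ∖ B| = 0) — true.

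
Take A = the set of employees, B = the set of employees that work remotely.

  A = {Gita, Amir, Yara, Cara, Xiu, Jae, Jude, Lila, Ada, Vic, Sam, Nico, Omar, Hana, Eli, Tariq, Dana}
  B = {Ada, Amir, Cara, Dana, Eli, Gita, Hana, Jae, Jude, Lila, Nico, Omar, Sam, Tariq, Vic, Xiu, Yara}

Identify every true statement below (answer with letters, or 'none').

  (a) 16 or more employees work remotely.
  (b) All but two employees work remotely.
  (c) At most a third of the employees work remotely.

|A| = 17, |A ∩ B| = 17, |A ∖ B| = 0.
(a) |A ∩ B| ≥ 16: holds.
(b) |A ∖ B| = 2: fails.
(c) |A ∩ B| / |A| ≤ 1/3: fails.

(a)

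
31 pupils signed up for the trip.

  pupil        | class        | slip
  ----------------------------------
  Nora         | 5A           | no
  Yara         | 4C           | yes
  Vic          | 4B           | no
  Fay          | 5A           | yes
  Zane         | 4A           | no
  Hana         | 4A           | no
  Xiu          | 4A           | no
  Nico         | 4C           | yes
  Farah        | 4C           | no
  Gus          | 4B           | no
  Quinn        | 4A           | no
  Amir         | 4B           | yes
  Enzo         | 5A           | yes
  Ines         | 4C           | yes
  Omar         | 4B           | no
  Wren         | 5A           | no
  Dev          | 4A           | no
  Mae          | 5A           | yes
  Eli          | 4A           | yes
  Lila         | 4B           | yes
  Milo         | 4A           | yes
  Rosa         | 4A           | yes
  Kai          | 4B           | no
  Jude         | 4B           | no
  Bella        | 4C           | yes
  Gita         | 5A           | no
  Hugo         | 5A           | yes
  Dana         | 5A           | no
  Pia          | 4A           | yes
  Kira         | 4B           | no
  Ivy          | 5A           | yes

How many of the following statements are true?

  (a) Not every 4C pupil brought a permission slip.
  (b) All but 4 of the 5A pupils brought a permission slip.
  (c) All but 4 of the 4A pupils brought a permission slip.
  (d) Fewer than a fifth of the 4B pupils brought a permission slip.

(a) 4C: |A| = 5, |A ∩ B| = 4; needs A ⊄ B (|A ∖ B| ≥ 1) — true.
(b) 5A: |A| = 9, |A ∩ B| = 5; needs |A ∖ B| = 4 — true.
(c) 4A: |A| = 9, |A ∩ B| = 4; needs |A ∖ B| = 4 — false.
(d) 4B: |A| = 8, |A ∩ B| = 2; needs |A ∩ B| / |A| < 1/5 — false.

2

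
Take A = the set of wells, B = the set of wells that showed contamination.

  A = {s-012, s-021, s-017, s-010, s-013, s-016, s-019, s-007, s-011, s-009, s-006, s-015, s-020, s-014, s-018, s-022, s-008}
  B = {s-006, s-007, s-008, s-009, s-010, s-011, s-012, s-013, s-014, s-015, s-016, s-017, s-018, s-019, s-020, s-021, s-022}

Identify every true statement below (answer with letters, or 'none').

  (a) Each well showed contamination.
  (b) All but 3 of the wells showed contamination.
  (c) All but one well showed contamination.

(a)

|A| = 17, |A ∩ B| = 17, |A ∖ B| = 0.
(a) A ⊆ B, i.e. every element of A is in B (|A ∖ B| = 0): holds.
(b) |A ∖ B| = 3: fails.
(c) |A ∖ B| = 1: fails.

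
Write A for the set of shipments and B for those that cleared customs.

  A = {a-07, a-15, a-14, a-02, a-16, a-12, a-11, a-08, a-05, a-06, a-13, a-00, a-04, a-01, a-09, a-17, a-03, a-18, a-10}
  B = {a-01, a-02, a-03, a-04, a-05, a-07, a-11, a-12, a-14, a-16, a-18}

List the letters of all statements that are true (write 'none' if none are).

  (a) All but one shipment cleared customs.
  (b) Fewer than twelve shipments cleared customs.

(b)

|A| = 19, |A ∩ B| = 11, |A ∖ B| = 8.
(a) |A ∖ B| = 1: fails.
(b) |A ∩ B| < 12: holds.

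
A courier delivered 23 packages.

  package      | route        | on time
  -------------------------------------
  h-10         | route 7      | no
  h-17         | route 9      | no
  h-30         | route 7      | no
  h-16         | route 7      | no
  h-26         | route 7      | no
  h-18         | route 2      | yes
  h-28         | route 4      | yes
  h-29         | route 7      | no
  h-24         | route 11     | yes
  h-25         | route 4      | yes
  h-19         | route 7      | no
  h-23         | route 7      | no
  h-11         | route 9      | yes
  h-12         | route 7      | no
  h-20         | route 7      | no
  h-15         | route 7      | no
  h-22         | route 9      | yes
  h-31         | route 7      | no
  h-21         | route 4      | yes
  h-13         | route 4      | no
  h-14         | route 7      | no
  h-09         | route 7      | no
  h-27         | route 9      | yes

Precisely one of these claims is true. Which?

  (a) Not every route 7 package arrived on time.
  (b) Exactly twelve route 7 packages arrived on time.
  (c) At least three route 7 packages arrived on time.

|A| = 13, |A ∩ B| = 0, |A ∖ B| = 13.
(a) requires A ⊄ B (|A ∖ B| ≥ 1): true.
(b) requires |A ∩ B| = 12: false.
(c) requires |A ∩ B| ≥ 3: false.

(a)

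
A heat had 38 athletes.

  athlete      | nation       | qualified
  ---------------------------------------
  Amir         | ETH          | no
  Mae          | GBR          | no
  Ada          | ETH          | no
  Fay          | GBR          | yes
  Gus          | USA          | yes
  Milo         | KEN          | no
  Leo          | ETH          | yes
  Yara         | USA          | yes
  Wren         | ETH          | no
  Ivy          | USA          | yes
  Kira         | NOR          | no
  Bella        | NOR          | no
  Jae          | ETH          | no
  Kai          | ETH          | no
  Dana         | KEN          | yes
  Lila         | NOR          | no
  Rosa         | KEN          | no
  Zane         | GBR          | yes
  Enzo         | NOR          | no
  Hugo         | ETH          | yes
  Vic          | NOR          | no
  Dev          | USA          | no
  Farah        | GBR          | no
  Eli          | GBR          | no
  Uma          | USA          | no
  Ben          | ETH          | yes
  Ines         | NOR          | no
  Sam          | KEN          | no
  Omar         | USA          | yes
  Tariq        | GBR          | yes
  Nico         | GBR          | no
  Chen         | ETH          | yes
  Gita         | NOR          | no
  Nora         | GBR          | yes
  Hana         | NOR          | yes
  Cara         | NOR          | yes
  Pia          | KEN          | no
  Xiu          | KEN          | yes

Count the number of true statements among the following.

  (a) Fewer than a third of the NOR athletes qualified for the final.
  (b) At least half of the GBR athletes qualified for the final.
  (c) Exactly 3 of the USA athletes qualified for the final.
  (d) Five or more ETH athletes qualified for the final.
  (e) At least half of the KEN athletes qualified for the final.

(a) NOR: |A| = 9, |A ∩ B| = 2; needs |A ∩ B| / |A| < 1/3 — true.
(b) GBR: |A| = 8, |A ∩ B| = 4; needs |A ∩ B| ≥ |A ∖ B| — true.
(c) USA: |A| = 6, |A ∩ B| = 4; needs |A ∩ B| = 3 — false.
(d) ETH: |A| = 9, |A ∩ B| = 4; needs |A ∩ B| ≥ 5 — false.
(e) KEN: |A| = 6, |A ∩ B| = 2; needs |A ∩ B| ≥ |A ∖ B| — false.

2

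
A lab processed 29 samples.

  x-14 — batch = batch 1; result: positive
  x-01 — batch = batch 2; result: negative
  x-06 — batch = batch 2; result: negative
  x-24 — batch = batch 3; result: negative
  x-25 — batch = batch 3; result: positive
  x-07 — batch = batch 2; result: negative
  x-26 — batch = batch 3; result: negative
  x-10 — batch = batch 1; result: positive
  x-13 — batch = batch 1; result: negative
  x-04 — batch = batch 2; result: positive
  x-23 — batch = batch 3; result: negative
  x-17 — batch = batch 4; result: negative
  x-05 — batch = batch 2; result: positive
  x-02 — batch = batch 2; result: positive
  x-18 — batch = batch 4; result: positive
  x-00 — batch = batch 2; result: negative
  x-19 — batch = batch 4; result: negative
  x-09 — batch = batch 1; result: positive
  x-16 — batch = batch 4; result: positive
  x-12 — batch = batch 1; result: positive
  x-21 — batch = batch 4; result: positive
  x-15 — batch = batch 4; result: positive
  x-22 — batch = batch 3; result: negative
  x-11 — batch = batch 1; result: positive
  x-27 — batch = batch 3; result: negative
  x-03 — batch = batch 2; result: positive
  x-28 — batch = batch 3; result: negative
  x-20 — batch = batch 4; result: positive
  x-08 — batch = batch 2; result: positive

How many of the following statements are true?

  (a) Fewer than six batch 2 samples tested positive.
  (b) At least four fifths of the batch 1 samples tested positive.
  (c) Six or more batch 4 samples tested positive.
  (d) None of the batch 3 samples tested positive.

(a) batch 2: |A| = 9, |A ∩ B| = 5; needs |A ∩ B| < 6 — true.
(b) batch 1: |A| = 6, |A ∩ B| = 5; needs |A ∩ B| / |A| ≥ 4/5 — true.
(c) batch 4: |A| = 7, |A ∩ B| = 5; needs |A ∩ B| ≥ 6 — false.
(d) batch 3: |A| = 7, |A ∩ B| = 1; needs A ∩ B = ∅ (|A ∩ B| = 0) — false.

2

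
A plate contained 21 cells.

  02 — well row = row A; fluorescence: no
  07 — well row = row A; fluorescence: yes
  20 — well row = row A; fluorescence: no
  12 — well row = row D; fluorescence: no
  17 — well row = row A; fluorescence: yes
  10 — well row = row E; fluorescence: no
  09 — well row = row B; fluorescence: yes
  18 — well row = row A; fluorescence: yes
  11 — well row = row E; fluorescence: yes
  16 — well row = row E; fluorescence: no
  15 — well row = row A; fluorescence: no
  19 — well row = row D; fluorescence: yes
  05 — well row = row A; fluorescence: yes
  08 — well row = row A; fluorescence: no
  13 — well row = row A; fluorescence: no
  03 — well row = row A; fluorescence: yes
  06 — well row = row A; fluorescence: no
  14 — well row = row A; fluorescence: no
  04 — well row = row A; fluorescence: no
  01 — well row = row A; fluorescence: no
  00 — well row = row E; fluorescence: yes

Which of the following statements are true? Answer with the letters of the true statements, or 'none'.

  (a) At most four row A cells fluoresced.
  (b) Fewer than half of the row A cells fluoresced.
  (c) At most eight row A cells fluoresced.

(b), (c)

|A| = 14, |A ∩ B| = 5, |A ∖ B| = 9.
(a) |A ∩ B| ≤ 4: fails.
(b) |A ∩ B| < |A ∖ B|: holds.
(c) |A ∩ B| ≤ 8: holds.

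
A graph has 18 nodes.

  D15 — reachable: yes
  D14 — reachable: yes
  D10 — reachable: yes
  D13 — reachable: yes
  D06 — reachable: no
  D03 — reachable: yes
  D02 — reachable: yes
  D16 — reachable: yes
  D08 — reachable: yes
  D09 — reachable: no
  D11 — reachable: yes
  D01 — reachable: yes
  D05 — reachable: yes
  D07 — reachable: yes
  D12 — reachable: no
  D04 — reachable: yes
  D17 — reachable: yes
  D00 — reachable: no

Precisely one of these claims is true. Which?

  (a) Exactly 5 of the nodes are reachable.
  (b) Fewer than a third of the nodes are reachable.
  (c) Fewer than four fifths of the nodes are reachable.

(c)

|A| = 18, |A ∩ B| = 14, |A ∖ B| = 4.
(a) requires |A ∩ B| = 5: false.
(b) requires |A ∩ B| / |A| < 1/3: false.
(c) requires |A ∩ B| / |A| < 4/5: true.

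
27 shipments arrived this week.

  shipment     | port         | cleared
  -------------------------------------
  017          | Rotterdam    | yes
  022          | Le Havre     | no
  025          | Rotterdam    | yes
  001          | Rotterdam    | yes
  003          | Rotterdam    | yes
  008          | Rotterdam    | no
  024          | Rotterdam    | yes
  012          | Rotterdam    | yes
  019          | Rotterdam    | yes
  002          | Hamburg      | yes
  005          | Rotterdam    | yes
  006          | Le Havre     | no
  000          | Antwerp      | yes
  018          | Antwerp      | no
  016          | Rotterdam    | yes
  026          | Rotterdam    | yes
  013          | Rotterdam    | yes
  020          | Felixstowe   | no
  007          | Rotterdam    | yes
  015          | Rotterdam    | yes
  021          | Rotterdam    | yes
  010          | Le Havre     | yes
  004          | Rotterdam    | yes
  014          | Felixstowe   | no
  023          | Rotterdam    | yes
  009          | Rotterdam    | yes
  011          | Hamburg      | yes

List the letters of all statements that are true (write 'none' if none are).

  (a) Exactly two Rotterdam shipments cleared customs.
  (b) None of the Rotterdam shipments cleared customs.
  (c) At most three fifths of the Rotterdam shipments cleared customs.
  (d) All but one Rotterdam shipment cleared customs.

|A| = 18, |A ∩ B| = 17, |A ∖ B| = 1.
(a) |A ∩ B| = 2: fails.
(b) A ∩ B = ∅ (|A ∩ B| = 0): fails.
(c) |A ∩ B| / |A| ≤ 3/5: fails.
(d) |A ∖ B| = 1: holds.

(d)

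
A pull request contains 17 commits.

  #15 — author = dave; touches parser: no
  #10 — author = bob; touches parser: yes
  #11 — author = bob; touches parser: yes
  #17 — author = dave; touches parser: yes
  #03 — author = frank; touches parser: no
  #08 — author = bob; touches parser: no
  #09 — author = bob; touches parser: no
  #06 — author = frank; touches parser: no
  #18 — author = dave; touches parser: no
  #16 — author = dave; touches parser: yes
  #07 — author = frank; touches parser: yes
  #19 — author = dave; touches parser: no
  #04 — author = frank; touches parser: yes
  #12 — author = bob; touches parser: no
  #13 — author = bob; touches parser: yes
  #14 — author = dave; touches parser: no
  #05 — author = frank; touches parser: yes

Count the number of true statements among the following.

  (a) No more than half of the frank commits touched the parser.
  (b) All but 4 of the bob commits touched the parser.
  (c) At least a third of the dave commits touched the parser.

(a) frank: |A| = 5, |A ∩ B| = 3; needs |A ∩ B| ≤ |A ∖ B| — false.
(b) bob: |A| = 6, |A ∩ B| = 3; needs |A ∖ B| = 4 — false.
(c) dave: |A| = 6, |A ∩ B| = 2; needs |A ∩ B| / |A| ≥ 1/3 — true.

1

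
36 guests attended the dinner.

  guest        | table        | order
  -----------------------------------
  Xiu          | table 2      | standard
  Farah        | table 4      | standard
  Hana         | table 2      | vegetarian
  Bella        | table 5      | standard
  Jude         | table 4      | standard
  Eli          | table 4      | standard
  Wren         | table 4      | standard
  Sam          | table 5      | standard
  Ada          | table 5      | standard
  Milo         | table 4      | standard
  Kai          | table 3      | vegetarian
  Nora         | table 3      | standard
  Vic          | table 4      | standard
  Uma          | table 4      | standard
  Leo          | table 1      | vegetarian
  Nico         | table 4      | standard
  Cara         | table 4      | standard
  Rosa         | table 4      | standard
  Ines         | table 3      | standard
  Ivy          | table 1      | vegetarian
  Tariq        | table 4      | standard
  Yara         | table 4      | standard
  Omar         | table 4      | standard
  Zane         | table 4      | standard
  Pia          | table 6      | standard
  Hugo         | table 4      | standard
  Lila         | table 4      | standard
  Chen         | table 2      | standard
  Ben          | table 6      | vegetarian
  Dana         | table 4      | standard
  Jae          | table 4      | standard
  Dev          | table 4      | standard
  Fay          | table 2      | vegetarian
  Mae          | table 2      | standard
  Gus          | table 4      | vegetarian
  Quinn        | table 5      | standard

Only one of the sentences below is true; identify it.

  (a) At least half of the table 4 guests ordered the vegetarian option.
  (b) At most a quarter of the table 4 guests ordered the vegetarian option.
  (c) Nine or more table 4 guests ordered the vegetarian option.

|A| = 20, |A ∩ B| = 1, |A ∖ B| = 19.
(a) requires |A ∩ B| ≥ |A ∖ B|: false.
(b) requires |A ∩ B| / |A| ≤ 1/4: true.
(c) requires |A ∩ B| ≥ 9: false.

(b)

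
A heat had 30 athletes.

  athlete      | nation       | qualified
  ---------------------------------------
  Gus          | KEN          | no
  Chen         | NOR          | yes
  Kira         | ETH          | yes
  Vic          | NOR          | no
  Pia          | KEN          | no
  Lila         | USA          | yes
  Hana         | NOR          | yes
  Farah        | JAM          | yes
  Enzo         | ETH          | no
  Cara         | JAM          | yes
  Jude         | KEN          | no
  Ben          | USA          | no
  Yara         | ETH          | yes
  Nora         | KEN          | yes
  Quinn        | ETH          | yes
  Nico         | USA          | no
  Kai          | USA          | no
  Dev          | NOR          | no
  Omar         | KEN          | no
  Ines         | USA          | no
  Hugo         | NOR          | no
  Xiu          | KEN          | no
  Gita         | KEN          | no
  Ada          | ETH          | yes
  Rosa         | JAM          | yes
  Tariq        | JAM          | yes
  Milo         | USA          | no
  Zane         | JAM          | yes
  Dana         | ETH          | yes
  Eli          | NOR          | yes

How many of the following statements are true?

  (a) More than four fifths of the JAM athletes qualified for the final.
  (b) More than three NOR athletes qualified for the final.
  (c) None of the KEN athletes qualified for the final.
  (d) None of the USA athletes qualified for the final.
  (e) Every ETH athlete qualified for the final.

1

(a) JAM: |A| = 5, |A ∩ B| = 5; needs |A ∩ B| / |A| > 4/5 — true.
(b) NOR: |A| = 6, |A ∩ B| = 3; needs |A ∩ B| > 3 — false.
(c) KEN: |A| = 7, |A ∩ B| = 1; needs A ∩ B = ∅ (|A ∩ B| = 0) — false.
(d) USA: |A| = 6, |A ∩ B| = 1; needs A ∩ B = ∅ (|A ∩ B| = 0) — false.
(e) ETH: |A| = 6, |A ∩ B| = 5; needs A ⊆ B, i.e. every element of A is in B (|A ∖ B| = 0) — false.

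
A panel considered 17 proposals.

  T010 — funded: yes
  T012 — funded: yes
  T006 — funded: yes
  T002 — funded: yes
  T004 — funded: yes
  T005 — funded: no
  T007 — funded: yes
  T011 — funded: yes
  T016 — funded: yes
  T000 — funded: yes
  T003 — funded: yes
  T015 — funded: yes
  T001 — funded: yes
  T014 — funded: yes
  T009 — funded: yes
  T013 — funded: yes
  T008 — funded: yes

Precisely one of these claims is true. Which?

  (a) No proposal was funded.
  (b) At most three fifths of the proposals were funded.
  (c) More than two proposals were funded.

|A| = 17, |A ∩ B| = 16, |A ∖ B| = 1.
(a) requires A ∩ B = ∅ (|A ∩ B| = 0): false.
(b) requires |A ∩ B| / |A| ≤ 3/5: false.
(c) requires |A ∩ B| > 2: true.

(c)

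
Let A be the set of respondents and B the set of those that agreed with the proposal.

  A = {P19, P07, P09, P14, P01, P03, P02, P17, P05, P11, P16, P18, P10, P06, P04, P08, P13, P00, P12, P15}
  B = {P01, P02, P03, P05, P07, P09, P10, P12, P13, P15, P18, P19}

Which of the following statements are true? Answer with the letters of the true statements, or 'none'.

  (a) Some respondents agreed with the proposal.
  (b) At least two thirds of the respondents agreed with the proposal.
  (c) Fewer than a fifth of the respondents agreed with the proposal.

(a)

|A| = 20, |A ∩ B| = 12, |A ∖ B| = 8.
(a) A ∩ B ≠ ∅ (|A ∩ B| ≥ 1): holds.
(b) |A ∩ B| / |A| ≥ 2/3: fails.
(c) |A ∩ B| / |A| < 1/5: fails.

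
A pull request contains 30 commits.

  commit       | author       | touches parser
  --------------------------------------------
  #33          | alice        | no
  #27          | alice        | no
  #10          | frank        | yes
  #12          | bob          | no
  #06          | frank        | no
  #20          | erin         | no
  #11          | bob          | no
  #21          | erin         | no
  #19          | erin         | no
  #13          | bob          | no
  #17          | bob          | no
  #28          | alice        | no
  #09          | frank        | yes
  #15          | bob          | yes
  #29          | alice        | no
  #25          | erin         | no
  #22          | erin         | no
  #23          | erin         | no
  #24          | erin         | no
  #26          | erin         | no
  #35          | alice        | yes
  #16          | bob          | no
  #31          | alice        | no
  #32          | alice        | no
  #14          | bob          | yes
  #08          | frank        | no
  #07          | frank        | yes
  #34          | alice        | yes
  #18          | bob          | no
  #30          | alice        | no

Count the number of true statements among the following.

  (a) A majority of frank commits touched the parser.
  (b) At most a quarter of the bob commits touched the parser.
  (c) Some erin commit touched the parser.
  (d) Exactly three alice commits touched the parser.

(a) frank: |A| = 5, |A ∩ B| = 3; needs |A ∩ B| > |A ∖ B| — true.
(b) bob: |A| = 8, |A ∩ B| = 2; needs |A ∩ B| / |A| ≤ 1/4 — true.
(c) erin: |A| = 8, |A ∩ B| = 0; needs A ∩ B ≠ ∅ (|A ∩ B| ≥ 1) — false.
(d) alice: |A| = 9, |A ∩ B| = 2; needs |A ∩ B| = 3 — false.

2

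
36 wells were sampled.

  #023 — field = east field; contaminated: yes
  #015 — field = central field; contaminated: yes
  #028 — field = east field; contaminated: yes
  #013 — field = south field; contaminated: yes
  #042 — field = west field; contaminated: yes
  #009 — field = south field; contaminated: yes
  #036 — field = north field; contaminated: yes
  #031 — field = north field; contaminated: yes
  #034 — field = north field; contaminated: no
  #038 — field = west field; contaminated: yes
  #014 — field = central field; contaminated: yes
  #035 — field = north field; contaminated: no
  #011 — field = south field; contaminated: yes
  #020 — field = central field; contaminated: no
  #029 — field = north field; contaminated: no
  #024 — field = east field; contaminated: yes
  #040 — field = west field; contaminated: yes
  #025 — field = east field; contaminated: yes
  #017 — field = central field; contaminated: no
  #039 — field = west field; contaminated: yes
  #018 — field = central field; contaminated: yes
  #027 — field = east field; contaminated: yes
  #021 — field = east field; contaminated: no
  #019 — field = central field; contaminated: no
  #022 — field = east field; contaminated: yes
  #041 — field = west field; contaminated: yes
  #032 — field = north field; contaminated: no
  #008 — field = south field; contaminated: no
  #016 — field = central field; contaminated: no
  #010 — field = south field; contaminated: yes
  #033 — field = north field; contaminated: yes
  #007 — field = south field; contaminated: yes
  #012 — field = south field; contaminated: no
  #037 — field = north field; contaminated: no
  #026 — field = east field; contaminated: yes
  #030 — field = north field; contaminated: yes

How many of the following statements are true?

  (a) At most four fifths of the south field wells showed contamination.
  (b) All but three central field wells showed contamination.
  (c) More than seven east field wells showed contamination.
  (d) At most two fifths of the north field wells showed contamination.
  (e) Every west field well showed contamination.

(a) south field: |A| = 7, |A ∩ B| = 5; needs |A ∩ B| / |A| ≤ 4/5 — true.
(b) central field: |A| = 7, |A ∩ B| = 3; needs |A ∖ B| = 3 — false.
(c) east field: |A| = 8, |A ∩ B| = 7; needs |A ∩ B| > 7 — false.
(d) north field: |A| = 9, |A ∩ B| = 4; needs |A ∩ B| / |A| ≤ 2/5 — false.
(e) west field: |A| = 5, |A ∩ B| = 5; needs A ⊆ B, i.e. every element of A is in B (|A ∖ B| = 0) — true.

2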